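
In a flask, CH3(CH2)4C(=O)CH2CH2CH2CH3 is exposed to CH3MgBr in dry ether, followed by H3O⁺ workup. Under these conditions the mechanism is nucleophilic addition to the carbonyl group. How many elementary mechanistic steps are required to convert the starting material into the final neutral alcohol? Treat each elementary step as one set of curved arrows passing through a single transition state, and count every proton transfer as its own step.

Step 1: the carbanion-like carbon of CH3MgBr attacks the sp² carbonyl carbon; the C=O π bond breaks and the electrons end up as a lone pair on the alkoxide oxygen of the tetrahedral intermediate.
Step 2: The alkoxide picks up a proton during H3O⁺ workup to yield an alcohol.
Total: 2 elementary steps.

2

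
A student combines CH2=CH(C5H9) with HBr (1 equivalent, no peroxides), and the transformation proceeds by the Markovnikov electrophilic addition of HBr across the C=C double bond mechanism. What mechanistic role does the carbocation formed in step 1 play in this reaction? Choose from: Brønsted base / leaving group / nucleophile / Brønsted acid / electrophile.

Step 3: Nucleophilic attack by Br⁻ on the carbocation completes the addition, giving R–Br.
The carbocation formed in step 1 accepts an electron pair into an empty or π* orbital — it is the electrophile.

electrophile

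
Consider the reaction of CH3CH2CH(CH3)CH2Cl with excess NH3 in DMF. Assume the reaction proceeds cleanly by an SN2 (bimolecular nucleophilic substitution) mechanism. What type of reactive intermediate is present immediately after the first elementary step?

Step 1: A lone pair on the N of NH3 attacks the α-carbon from the back side while the C–Cl bond breaks; both bonding electrons leave with Cl⁻. The product of this concerted step is an alkylammonium ion.
After step 1 the species present is an ammonium ion.

ammonium ion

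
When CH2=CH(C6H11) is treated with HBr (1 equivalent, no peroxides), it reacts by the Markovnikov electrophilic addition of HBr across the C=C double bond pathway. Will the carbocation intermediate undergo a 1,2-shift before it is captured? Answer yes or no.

The first-formed carbocation is secondary.
The adjacent cyclohexyl carbon already bears 2 other carbon substituents and has a hydrogen to migrate; after a 1,2-hydride shift from that carbon the positive charge sits on a tertiary centre.
Tertiary is more stable than secondary, so the shift occurs.

yes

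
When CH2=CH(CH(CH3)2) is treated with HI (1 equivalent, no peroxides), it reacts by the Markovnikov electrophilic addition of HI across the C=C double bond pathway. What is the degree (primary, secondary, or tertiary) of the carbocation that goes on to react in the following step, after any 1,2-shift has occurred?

Step 1: Protonation of the alkene by HI: the π bond acts as the nucleophile and picks up H⁺, giving the more stable (Markovnikov) secondary carbocation. The H–I bond breaks heterolytically, releasing I⁻.
Step 2: A 1,2-hydride shift from the adjacent isopropyl carbon moves the positive charge from the secondary centre to an adjacent carbon, generating a more stable tertiary carbocation.
The cation rearranges from secondary to tertiary via a 1,2-hydride shift from the adjacent isopropyl carbon; the tertiary cation is what reacts next.

tertiary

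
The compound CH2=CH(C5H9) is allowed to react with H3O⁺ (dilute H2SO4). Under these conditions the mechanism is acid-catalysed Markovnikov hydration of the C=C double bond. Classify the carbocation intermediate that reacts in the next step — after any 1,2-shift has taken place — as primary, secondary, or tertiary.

Step 1: Protonation of the alkene by H3O⁺: the π bond acts as the nucleophile and picks up H⁺, giving the more stable (Markovnikov) secondary carbocation. H2O is released.
Step 2: Carbocation rearrangement: a 1,2-hydride shift from the adjacent cyclopentyl carbon converts the initially-formed secondary cation into the more stable tertiary cation.
The cation rearranges from secondary to tertiary via a 1,2-hydride shift from the adjacent cyclopentyl carbon; the tertiary cation is what reacts next.

tertiary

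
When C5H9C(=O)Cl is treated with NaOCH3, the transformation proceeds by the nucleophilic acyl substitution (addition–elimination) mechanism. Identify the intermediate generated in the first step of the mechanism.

tetrahedral intermediate

Step 1: CH3O⁻ adds to the carbonyl carbon; the C=O π electrons shift onto oxygen and a tetrahedral alkoxide intermediate forms.
After step 1 the species present is a tetrahedral intermediate.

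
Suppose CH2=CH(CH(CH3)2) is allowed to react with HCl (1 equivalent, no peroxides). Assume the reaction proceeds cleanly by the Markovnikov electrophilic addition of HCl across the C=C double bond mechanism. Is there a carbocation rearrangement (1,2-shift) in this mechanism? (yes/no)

yes

The first-formed carbocation is secondary.
The adjacent isopropyl carbon already bears 2 other carbon substituents and has a hydrogen to migrate; after a 1,2-hydride shift from that carbon the positive charge sits on a tertiary centre.
Tertiary is more stable than secondary, so the shift occurs.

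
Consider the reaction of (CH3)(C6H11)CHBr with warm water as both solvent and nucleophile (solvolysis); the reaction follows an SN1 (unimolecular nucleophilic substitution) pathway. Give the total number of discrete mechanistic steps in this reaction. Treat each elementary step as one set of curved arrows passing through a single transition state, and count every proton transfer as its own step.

4

Step 1: Ionisation: the C–Br σ-bond cleaves heterolytically; both bonding electrons depart with Br⁻, leaving a secondary carbocation at the α-carbon.
Step 2: A hydride (H with its bonding pair) migrates from the adjacent cyclohexyl carbon to the cationic centre — a 1,2-hydride shift — upgrading the secondary cation to a tertiary one.
Step 3: A lone pair on the oxygen of H2O attacks the carbocation, forming a new C–O σ-bond and an oxonium ion.
Step 4: Proton transfer from the O–H of the oxonium ion to a solvent molecule delivers the neutral alcohol.
Total: 4 elementary steps.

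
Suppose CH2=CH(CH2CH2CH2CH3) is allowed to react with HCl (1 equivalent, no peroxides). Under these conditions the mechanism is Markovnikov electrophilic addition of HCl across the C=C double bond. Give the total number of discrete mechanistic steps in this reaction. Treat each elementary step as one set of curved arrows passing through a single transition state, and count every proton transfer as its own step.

Step 1: Protonation of the alkene by HCl: the π bond acts as the nucleophile and picks up H⁺, giving the more stable (Markovnikov) secondary carbocation. The H–Cl bond breaks heterolytically, releasing Cl⁻.
(No 1,2-shift: no single shift to an adjacent carbon would give a more stable cation.)
Step 2: The Cl⁻ anion donates a lone pair to the carbocation, forming the new C–Cl σ-bond and giving the neutral alkyl halide.
Total: 2 elementary steps.

2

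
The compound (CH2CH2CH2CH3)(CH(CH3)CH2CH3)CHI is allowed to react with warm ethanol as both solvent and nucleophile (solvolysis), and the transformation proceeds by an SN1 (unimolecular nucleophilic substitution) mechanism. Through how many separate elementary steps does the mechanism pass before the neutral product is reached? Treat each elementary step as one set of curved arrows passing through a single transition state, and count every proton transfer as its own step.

Step 1: Ionisation: the C–I σ-bond cleaves heterolytically; both bonding electrons depart with I⁻, leaving a secondary carbocation at the α-carbon.
Step 2: Carbocation rearrangement: a 1,2-hydride shift from the adjacent sec-butyl carbon converts the initially-formed secondary cation into the more stable tertiary cation.
Step 3: A lone pair on the oxygen of CH3CH2OH attacks the carbocation, forming a new C–O σ-bond and an oxonium ion.
Step 4: A second solvent molecule removes the proton on oxygen, giving the neutral ether product.
Total: 4 elementary steps.

4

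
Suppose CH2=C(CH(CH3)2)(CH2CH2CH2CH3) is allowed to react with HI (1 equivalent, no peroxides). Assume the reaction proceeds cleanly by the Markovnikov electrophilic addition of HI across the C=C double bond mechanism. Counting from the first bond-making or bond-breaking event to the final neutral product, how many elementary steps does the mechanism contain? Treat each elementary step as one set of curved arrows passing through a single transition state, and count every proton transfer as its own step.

2

Step 1: Electrophilic addition begins with the π(C=C) electrons forming a bond to the proton of HI. Following Markovnikov's rule, the resulting cation is tertiary. The H–I bond breaks heterolytically, releasing I⁻.
(No 1,2-shift: no single shift to an adjacent carbon would give a more stable cation.)
Step 2: I⁻ captures the cation: a lone pair on I⁻ fills the empty p orbital, producing the alkyl halide product.
Total: 2 elementary steps.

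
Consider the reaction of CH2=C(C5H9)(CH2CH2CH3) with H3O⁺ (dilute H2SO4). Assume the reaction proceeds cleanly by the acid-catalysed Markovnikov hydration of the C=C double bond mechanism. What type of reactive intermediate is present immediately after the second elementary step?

Step 1: Electrophilic addition begins with the π(C=C) electrons forming a bond to the proton of H3O⁺. Following Markovnikov's rule, the resulting cation is tertiary. H2O is released.
Step 2: Water acts as the nucleophile: an oxygen lone pair bonds to the cationic carbon, giving an oxonium-ion intermediate.
After step 2 the species present is an oxonium ion.

oxonium ion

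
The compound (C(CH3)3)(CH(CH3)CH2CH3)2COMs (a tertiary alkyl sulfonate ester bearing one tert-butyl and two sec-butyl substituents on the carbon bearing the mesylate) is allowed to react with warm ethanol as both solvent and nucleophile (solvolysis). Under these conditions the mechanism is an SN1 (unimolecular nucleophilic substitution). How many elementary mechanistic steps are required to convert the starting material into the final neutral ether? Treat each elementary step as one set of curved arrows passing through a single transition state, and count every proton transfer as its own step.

Step 1: The C–O bond breaks with both electrons going to the mesylate; MsO⁻ leaves and a tertiary carbocation remains.
(No 1,2-shift: no single shift to an adjacent carbon would give a more stable cation.)
Step 2: A lone pair on the oxygen of CH3CH2OH attacks the carbocation, forming a new C–O σ-bond and an oxonium ion.
Step 3: A second solvent molecule removes the proton on oxygen, giving the neutral ether product.
Total: 3 elementary steps.

3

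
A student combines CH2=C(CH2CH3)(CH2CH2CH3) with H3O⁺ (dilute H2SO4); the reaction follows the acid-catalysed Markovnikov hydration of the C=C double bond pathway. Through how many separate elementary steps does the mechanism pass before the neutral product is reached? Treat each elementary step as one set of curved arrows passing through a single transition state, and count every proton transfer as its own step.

Step 1: Protonation of the alkene by H3O⁺: the π bond acts as the nucleophile and picks up H⁺, giving the more stable (Markovnikov) tertiary carbocation. H2O is released.
(No 1,2-shift: no single shift to an adjacent carbon would give a more stable cation.)
Step 2: A lone pair on the oxygen of H2O attacks the carbocation, forming a C–O bond and an oxonium ion (a protonated alcohol).
Step 3: Deprotonation of the oxonium ion by a water molecule delivers the neutral alcohol and regenerates the acid catalyst.
Total: 3 elementary steps.

3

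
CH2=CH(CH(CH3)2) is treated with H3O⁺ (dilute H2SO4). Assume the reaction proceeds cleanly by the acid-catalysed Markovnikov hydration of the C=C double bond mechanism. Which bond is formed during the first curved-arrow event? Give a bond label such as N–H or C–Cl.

Step 1: The π electrons of the C=C bond attack a proton of H3O⁺; Markovnikov addition places the new C–H on the less-substituted alkene carbon, so the positive charge ends up on the more-substituted carbon — a secondary carbocation. H2O is released.
The bond formed in this step is the C–H bond.

C–H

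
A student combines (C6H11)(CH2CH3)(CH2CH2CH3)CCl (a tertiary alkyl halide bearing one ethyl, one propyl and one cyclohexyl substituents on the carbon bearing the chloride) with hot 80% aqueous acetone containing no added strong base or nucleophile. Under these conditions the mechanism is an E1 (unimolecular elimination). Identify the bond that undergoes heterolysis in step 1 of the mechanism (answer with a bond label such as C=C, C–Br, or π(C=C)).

Step 1: Rate-determining heterolysis of the C–Cl bond gives Cl⁻ and a tertiary carbocation.
The bond broken in this step is the C–Cl bond.

C–Cl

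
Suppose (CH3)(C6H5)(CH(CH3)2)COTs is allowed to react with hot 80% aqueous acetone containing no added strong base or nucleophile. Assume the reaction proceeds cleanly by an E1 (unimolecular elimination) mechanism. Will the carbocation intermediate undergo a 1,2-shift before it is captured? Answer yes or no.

The first-formed carbocation is tertiary.
No single 1,2-shift to an adjacent carbon would produce a more-substituted cation than the one already present, so no rearrangement occurs.

no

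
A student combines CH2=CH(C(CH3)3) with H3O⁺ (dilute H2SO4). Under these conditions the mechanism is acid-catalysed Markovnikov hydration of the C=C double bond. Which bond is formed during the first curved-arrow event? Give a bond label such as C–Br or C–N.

Step 1: The π electrons of the C=C bond attack a proton of H3O⁺; Markovnikov addition places the new C–H on the less-substituted alkene carbon, so the positive charge ends up on the more-substituted carbon — a secondary carbocation. H2O is released.
The bond formed in this step is the C–H bond.

C–H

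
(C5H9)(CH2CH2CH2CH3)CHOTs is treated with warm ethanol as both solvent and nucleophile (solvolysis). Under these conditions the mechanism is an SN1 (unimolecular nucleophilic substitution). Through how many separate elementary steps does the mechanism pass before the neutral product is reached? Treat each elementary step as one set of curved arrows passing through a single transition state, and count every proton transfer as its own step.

Step 1: The C–O bond breaks with both electrons going to the tosylate; TsO⁻ leaves and a secondary carbocation remains.
Step 2: Carbocation rearrangement: a 1,2-hydride shift from the adjacent cyclopentyl carbon converts the initially-formed secondary cation into the more stable tertiary cation.
Step 3: A lone pair on the oxygen of CH3CH2OH attacks the carbocation, forming a new C–O σ-bond and an oxonium ion.
Step 4: Proton transfer from the O–H of the oxonium ion to a solvent molecule delivers the neutral ether.
Total: 4 elementary steps.

4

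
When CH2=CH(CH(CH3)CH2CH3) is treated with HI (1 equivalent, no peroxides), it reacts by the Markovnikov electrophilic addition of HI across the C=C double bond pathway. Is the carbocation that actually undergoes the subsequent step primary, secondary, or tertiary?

Step 1: Electrophilic addition begins with the π(C=C) electrons forming a bond to the proton of HI. Following Markovnikov's rule, the resulting cation is secondary. The H–I bond breaks heterolytically, releasing I⁻.
Step 2: A hydride (H with its bonding pair) migrates from the adjacent sec-butyl carbon to the cationic centre — a 1,2-hydride shift — upgrading the secondary cation to a tertiary one.
The cation rearranges from secondary to tertiary via a 1,2-hydride shift from the adjacent sec-butyl carbon; the tertiary cation is what reacts next.

tertiary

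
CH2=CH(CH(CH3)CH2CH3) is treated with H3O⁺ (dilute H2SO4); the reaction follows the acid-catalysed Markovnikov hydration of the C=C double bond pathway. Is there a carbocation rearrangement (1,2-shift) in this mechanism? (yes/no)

The first-formed carbocation is secondary.
The adjacent sec-butyl carbon already bears 2 other carbon substituents and has a hydrogen to migrate; after a 1,2-hydride shift from that carbon the positive charge sits on a tertiary centre.
Tertiary is more stable than secondary, so the shift occurs.

yes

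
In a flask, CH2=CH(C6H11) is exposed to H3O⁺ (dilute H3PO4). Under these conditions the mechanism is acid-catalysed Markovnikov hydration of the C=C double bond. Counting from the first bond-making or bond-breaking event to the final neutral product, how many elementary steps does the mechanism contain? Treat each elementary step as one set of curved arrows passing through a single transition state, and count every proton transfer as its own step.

4

Step 1: Protonation of the alkene by H3O⁺: the π bond acts as the nucleophile and picks up H⁺, giving the more stable (Markovnikov) secondary carbocation. H2O is released.
Step 2: A 1,2-hydride shift from the adjacent cyclohexyl carbon moves the positive charge from the secondary centre to an adjacent carbon, generating a more stable tertiary carbocation.
Step 3: Water acts as the nucleophile: an oxygen lone pair bonds to the cationic carbon, giving an oxonium-ion intermediate.
Step 4: Proton transfer from the O–H of the oxonium ion to H2O completes the catalytic cycle and yields the alcohol.
Total: 4 elementary steps.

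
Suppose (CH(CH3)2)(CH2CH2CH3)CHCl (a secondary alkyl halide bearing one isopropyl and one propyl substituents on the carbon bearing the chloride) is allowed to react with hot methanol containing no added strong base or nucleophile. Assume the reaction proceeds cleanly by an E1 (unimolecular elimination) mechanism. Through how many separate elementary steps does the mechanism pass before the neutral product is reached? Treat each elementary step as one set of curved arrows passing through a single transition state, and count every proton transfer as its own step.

3

Step 1: Unassisted departure of Cl⁻ (taking the C–Cl bonding pair) generates a secondary carbocation.
Step 2: A 1,2-hydride shift from the adjacent isopropyl carbon moves the positive charge from the secondary centre to an adjacent carbon, generating a more stable tertiary carbocation.
Step 3: Loss of a β-proton to a methanol molecule of the solvent: the C–H bonding pair collapses toward the cationic carbon to form the C=C π bond, yielding the alkene.
Total: 3 elementary steps.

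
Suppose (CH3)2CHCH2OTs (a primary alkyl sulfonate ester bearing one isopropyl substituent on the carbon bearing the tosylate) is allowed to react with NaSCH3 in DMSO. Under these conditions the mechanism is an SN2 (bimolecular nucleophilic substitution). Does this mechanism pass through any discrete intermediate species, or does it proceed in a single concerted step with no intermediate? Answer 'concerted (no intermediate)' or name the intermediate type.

concerted (no intermediate)

Backside attack by CH3S⁻ on the carbon bearing the tosylate: the new C–S bond forms as the C–O bond breaks, with Walden inversion at carbon.
All bond changes occur in one transition state; no discrete intermediate is formed.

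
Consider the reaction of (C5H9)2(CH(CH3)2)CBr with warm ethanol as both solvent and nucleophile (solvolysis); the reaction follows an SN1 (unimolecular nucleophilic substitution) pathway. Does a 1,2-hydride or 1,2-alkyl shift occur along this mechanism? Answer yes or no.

no

The first-formed carbocation is tertiary.
No single 1,2-shift to an adjacent carbon would produce a more-substituted cation than the one already present, so no rearrangement occurs.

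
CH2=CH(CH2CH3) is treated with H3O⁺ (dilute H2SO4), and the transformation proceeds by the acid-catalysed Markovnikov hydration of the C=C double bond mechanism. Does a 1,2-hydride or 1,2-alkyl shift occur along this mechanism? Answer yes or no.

The first-formed carbocation is secondary.
No single 1,2-shift to an adjacent carbon would produce a more-substituted cation than the one already present, so no rearrangement occurs.

no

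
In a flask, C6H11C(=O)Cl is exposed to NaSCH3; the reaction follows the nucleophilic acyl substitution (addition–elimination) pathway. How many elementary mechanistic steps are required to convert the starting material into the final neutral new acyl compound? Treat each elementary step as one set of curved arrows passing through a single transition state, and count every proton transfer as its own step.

2

Step 1: Nucleophilic addition of CH3S⁻ to the acyl carbon breaks the π(C=O) bond and yields a tetrahedral, anionic intermediate.
Step 2: An oxygen lone pair re-forms the C=O π bond as the C–Cl σ-bond breaks; Cl⁻ is expelled.
Total: 2 elementary steps.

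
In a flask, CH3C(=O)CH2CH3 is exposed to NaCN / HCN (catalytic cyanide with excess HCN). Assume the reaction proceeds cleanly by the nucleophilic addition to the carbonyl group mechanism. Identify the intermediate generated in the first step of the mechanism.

tetrahedral alkoxide intermediate

Step 1: A lone pair / filled orbital on CN⁻ attacks the electrophilic carbonyl carbon; the π(C=O) electrons shift onto oxygen, producing a tetrahedral alkoxide intermediate.
After step 1 the species present is a tetrahedral alkoxide intermediate.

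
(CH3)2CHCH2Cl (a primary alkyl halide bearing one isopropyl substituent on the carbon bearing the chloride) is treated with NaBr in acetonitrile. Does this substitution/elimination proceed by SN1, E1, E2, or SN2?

SN2

Conditions: a primary substrate with a strong nucleophile in the polar aprotic solvent acetonitrile.
These conditions are the textbook signature of the SN2 pathway.
An unhindered substrate with a strong nucleophile in a polar aprotic solvent favours one-step backside displacement.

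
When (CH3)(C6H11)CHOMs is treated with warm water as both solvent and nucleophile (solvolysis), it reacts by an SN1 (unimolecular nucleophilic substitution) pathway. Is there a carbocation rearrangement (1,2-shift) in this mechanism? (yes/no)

The first-formed carbocation is secondary.
The adjacent cyclohexyl carbon already bears 2 other carbon substituents and has a hydrogen to migrate; after a 1,2-hydride shift from that carbon the positive charge sits on a tertiary centre.
Tertiary is more stable than secondary, so the shift occurs.

yes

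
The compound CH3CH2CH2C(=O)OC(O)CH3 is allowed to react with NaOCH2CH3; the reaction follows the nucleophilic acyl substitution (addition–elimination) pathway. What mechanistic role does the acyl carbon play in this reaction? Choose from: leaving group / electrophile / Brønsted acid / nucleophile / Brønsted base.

Step 1: A lone pair on the O of CH3CH2O⁻ attacks the electrophilic acyl carbon; the π(C=O) electrons move onto oxygen, giving a tetrahedral intermediate.
The acyl carbon accepts an electron pair into an empty or π* orbital — it is the electrophile.

electrophile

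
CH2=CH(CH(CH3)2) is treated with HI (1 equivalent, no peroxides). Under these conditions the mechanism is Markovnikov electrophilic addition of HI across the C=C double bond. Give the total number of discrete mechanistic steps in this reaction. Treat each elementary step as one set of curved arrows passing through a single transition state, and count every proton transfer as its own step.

3

Step 1: The π electrons of the C=C bond attack a proton of HI; Markovnikov addition places the new C–H on the less-substituted alkene carbon, so the positive charge ends up on the more-substituted carbon — a secondary carbocation. The H–I bond breaks heterolytically, releasing I⁻.
Step 2: A 1,2-hydride shift from the adjacent isopropyl carbon moves the positive charge from the secondary centre to an adjacent carbon, generating a more stable tertiary carbocation.
Step 3: Nucleophilic attack by I⁻ on the carbocation completes the addition, giving R–I.
Total: 3 elementary steps.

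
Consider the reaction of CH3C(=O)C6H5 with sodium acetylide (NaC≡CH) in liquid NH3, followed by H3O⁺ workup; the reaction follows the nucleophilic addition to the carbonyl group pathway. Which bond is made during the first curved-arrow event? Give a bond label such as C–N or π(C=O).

Step 1: HC≡C⁻ attacks the sp² carbonyl carbon; the C=O π bond breaks and the electrons end up as a lone pair on the alkoxide oxygen of the tetrahedral intermediate.
The bond formed in this step is the C–C bond.

C–C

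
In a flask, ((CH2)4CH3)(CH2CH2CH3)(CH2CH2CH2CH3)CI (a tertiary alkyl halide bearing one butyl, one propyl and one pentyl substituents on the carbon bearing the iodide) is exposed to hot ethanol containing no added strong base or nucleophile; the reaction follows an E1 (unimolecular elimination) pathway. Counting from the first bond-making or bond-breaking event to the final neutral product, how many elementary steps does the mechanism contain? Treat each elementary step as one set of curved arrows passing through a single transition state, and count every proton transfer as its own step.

2

Step 1: The C–I bond breaks with both electrons going to the iodide; I⁻ leaves and a tertiary carbocation remains.
(No 1,2-shift: no single shift to an adjacent carbon would give a more stable cation.)
Step 2: Loss of a β-proton to an ethanol molecule of the solvent: the C–H bonding pair collapses toward the cationic carbon to form the C=C π bond, yielding the alkene.
Total: 2 elementary steps.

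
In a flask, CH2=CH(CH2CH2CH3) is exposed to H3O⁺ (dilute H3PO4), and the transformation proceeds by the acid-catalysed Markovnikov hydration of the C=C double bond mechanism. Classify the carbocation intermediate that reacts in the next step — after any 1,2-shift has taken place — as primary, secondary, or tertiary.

Step 1: Protonation of the alkene by H3O⁺: the π bond acts as the nucleophile and picks up H⁺, giving the more stable (Markovnikov) secondary carbocation. H2O is released.
No single 1,2-shift to an adjacent carbon would give a more-substituted cation, so no rearrangement occurs.

secondary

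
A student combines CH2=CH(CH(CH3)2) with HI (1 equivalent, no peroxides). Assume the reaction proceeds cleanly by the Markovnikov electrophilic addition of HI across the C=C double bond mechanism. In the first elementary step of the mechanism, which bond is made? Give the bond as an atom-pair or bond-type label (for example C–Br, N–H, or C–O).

Step 1: Electrophilic addition begins with the π(C=C) electrons forming a bond to the proton of HI. Following Markovnikov's rule, the resulting cation is secondary. The H–I bond breaks heterolytically, releasing I⁻.
The bond formed in this step is the C–H bond.

C–H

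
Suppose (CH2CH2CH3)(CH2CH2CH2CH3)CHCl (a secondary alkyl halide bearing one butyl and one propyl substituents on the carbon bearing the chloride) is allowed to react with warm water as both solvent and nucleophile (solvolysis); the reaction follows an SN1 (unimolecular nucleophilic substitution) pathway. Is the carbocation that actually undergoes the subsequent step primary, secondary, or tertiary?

secondary

Step 1: Rate-determining heterolysis of the C–Cl bond gives Cl⁻ and a secondary carbocation.
No single 1,2-shift to an adjacent carbon would give a more-substituted cation, so no rearrangement occurs.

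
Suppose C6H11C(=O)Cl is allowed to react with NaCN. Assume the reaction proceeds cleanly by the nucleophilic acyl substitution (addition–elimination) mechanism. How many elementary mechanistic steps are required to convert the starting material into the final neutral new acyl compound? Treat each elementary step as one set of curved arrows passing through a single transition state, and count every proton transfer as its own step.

2

Step 1: CN⁻ adds to the carbonyl carbon; the C=O π electrons shift onto oxygen and a tetrahedral alkoxide intermediate forms.
Step 2: Collapse of the tetrahedral intermediate: the alkoxide oxygen pushes its lone pair back to re-form C=O while Cl⁻ leaves.
Total: 2 elementary steps.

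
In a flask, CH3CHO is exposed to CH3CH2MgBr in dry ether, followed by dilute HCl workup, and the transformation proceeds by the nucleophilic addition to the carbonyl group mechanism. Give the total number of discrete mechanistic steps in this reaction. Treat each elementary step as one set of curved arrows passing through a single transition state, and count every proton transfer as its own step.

2

Step 1: A lone pair / filled orbital on the carbanion-like carbon of CH3CH2MgBr attacks the electrophilic carbonyl carbon; the π(C=O) electrons shift onto oxygen, producing a tetrahedral alkoxide intermediate.
Step 2: On dilute HCl workup the alkoxide oxygen is protonated, giving an alcohol.
Total: 2 elementary steps.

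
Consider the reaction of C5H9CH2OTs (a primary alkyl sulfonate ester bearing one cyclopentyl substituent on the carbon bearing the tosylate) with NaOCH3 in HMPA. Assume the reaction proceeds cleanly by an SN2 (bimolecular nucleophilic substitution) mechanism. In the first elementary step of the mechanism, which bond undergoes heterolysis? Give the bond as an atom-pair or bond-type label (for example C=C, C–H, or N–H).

Step 1: Backside attack by CH3O⁻ on the carbon bearing the tosylate: the new C–O bond forms as the C–O bond breaks, with Walden inversion at carbon.
The bond broken in this step is the C–O bond.

C–O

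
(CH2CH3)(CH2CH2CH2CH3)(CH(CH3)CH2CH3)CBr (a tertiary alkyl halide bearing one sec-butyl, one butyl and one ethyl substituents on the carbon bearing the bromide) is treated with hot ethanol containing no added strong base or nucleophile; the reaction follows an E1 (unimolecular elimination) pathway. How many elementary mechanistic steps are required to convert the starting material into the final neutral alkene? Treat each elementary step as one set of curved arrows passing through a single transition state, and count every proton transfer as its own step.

Step 1: Ionisation: the C–Br σ-bond cleaves heterolytically; both bonding electrons depart with Br⁻, leaving a tertiary carbocation at the α-carbon.
(No 1,2-shift: no single shift to an adjacent carbon would give a more stable cation.)
Step 2: Loss of a β-proton to an ethanol molecule of the solvent: the C–H bonding pair collapses toward the cationic carbon to form the C=C π bond, yielding the alkene.
Total: 2 elementary steps.

2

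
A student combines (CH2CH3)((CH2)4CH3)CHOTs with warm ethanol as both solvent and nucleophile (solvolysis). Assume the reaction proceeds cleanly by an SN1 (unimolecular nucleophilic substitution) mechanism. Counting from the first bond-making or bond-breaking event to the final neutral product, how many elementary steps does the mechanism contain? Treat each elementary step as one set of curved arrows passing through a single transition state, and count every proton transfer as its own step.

3

Step 1: Rate-determining heterolysis of the C–O bond gives TsO⁻ and a secondary carbocation.
(No 1,2-shift: no single shift to an adjacent carbon would give a more stable cation.)
Step 2: Nucleophilic capture: the oxygen of CH3CH2OH bonds to the cationic carbon, producing an oxonium-ion intermediate.
Step 3: Proton transfer from the O–H of the oxonium ion to a solvent molecule delivers the neutral ether.
Total: 3 elementary steps.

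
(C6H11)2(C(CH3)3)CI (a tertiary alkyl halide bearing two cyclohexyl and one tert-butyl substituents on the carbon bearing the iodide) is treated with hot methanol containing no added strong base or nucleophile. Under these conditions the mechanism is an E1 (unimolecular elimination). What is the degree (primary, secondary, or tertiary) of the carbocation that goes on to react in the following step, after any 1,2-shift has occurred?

Step 1: Unassisted departure of I⁻ (taking the C–I bonding pair) generates a tertiary carbocation.
No single 1,2-shift to an adjacent carbon would give a more-substituted cation, so no rearrangement occurs.

tertiary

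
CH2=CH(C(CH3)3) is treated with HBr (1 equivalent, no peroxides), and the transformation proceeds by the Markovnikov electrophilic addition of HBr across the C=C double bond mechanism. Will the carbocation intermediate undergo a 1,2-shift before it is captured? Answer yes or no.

The first-formed carbocation is secondary.
The adjacent tert-butyl carbon has no hydrogen but bears methyl groups; migration of one methyl with its bonding pair (a 1,2-methyl shift) places the charge on a tertiary centre.
Tertiary is more stable than secondary, so the shift occurs.

yes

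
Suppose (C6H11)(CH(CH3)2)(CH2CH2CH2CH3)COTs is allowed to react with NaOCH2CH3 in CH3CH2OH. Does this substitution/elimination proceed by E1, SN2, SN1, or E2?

Conditions: a strong base with a tertiary substrate bearing a β-hydrogen.
These conditions are the textbook signature of the E2 pathway.
A strong (often hindered) base removes a β-H in concert with loss of the leaving group — bimolecular elimination.

E2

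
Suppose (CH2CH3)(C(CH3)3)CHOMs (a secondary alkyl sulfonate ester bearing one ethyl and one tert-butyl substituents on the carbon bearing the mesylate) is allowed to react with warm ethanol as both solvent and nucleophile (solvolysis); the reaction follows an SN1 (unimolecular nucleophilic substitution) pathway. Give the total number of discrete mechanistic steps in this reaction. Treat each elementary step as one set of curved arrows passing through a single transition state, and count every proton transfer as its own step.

4

Step 1: The C–O bond breaks with both electrons going to the mesylate; MsO⁻ leaves and a secondary carbocation remains.
Step 2: Carbocation rearrangement: a 1,2-methyl shift from the adjacent tert-butyl carbon converts the initially-formed secondary cation into the more stable tertiary cation.
Step 3: Nucleophilic capture: the oxygen of CH3CH2OH bonds to the cationic carbon, producing an oxonium-ion intermediate.
Step 4: A second solvent molecule removes the proton on oxygen, giving the neutral ether product.
Total: 4 elementary steps.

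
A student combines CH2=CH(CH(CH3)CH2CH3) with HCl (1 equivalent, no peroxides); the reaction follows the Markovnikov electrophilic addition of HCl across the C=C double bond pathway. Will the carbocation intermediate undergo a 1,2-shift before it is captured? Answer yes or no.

The first-formed carbocation is secondary.
The adjacent sec-butyl carbon already bears 2 other carbon substituents and has a hydrogen to migrate; after a 1,2-hydride shift from that carbon the positive charge sits on a tertiary centre.
Tertiary is more stable than secondary, so the shift occurs.

yes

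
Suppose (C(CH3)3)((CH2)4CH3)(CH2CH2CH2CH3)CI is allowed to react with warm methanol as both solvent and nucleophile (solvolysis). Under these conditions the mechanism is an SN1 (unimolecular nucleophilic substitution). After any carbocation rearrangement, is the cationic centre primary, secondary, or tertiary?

tertiary

Step 1: Ionisation: the C–I σ-bond cleaves heterolytically; both bonding electrons depart with I⁻, leaving a tertiary carbocation at the α-carbon.
No single 1,2-shift to an adjacent carbon would give a more-substituted cation, so no rearrangement occurs.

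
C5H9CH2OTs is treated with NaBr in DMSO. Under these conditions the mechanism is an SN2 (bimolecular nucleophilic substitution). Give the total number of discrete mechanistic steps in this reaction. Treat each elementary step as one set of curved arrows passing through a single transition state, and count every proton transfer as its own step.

1

Step 1: Br⁻ attacks the back face of the α-carbon while TsO⁻ departs with the C–O bonding pair — a single concerted displacement through a pentacoordinate transition state.
Total: 1 elementary step.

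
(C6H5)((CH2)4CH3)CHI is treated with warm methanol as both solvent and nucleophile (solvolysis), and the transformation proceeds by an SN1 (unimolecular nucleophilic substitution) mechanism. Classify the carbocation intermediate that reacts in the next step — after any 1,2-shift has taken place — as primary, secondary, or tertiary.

Step 1: The C–I bond breaks with both electrons going to the iodide; I⁻ leaves and a secondary carbocation remains.
No single 1,2-shift to an adjacent carbon would give a more-substituted cation, so no rearrangement occurs.

secondary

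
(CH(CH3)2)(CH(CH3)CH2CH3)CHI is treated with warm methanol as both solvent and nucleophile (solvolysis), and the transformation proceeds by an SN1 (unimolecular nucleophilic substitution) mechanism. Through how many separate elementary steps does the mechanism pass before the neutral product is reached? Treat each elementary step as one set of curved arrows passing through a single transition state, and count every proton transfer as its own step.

Step 1: Unassisted departure of I⁻ (taking the C–I bonding pair) generates a secondary carbocation.
Step 2: A 1,2-hydride shift from the adjacent sec-butyl carbon moves the positive charge from the secondary centre to an adjacent carbon, generating a more stable tertiary carbocation.
Step 3: Nucleophilic capture: the oxygen of CH3OH bonds to the cationic carbon, producing an oxonium-ion intermediate.
Step 4: Deprotonation of the oxonium oxygen by solvent methanol yields the neutral ether.
Total: 4 elementary steps.

4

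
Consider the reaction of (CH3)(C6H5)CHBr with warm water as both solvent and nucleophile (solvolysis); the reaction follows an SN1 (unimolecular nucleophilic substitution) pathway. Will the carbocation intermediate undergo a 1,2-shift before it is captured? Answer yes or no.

The first-formed carbocation is secondary.
No single 1,2-shift to an adjacent carbon would produce a more-substituted cation than the one already present, so no rearrangement occurs.

no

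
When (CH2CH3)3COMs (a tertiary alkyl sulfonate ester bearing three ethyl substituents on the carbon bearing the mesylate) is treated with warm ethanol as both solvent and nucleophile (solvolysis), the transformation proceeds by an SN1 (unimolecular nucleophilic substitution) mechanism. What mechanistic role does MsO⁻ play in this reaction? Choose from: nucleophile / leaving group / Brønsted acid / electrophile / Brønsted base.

Step 1: The C–O bond breaks with both electrons going to the mesylate; MsO⁻ leaves and a tertiary carbocation remains.
MsO⁻ departs with both electrons of the breaking σ-bond — that is the definition of a leaving group.

leaving group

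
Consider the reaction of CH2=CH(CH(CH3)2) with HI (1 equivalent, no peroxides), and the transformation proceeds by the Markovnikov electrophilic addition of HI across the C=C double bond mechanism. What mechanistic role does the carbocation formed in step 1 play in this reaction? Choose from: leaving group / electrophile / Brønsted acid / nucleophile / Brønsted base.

Step 3: The I⁻ anion donates a lone pair to the carbocation, forming the new C–I σ-bond and giving the neutral alkyl halide.
The carbocation formed in step 1 accepts an electron pair into an empty or π* orbital — it is the electrophile.

electrophile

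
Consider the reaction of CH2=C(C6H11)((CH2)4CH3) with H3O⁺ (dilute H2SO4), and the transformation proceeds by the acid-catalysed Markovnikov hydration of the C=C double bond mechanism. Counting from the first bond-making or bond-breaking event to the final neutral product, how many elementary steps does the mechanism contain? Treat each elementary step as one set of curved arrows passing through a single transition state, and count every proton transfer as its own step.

Step 1: Protonation of the alkene by H3O⁺: the π bond acts as the nucleophile and picks up H⁺, giving the more stable (Markovnikov) tertiary carbocation. H2O is released.
(No 1,2-shift: no single shift to an adjacent carbon would give a more stable cation.)
Step 2: Nucleophilic capture of the cation by H2O produces the protonated alcohol (an oxonium ion).
Step 3: H2O removes a proton from the oxonium oxygen, regenerating H3O⁺ and giving the neutral alcohol.
Total: 3 elementary steps.

3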